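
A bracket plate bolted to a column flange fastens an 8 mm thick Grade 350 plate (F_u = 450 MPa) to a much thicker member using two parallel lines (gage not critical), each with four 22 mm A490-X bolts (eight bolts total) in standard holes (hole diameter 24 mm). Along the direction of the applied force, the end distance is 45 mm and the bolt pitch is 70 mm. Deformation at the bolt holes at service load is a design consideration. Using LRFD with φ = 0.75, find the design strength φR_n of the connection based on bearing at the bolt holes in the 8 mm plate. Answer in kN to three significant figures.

1070 kN

Per bolt r_n = 1.2 l_c t F_u ≤ 2.4 d t F_u; upper limit = 2.4 × 22 × 8 × 450 / 1000 = 190.1 kN.
Edge bolt: l_c = 45 − 24/2 = 33 mm → 1.2 × 33 × 8 × 450 / 1000 = 142.6 → r_n = 142.6 kN.
Interior bolts: l_c = 70 − 24 = 46 mm → 1.2 × 46 × 8 × 450 / 1000 = 198.7 → r_n = 190.1 kN.
R_n = 2 × 142.6 + 6 × 190.1 = 1426 kN.
Design strength φR_n = 0.75 × 1426 = 1070 kN.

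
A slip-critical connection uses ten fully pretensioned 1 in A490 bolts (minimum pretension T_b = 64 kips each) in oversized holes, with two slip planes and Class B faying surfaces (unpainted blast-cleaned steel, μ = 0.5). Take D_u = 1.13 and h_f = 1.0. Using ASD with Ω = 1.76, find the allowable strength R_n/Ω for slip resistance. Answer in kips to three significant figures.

411 kips

R_n = μ · D_u · h_f · T_b · n_s · n_b = 0.5 × 1.13 × 1.0 × 64 × 2 × 10 = 723.2 kips.
Allowable strength R_n/Ω = 723.2 / 1.76 = 411 kips.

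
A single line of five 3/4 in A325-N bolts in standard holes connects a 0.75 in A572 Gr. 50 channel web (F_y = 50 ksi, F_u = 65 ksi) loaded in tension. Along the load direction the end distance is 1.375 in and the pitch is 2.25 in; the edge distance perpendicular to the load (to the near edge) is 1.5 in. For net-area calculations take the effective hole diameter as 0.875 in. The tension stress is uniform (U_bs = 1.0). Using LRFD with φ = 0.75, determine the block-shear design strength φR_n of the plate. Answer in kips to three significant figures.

Shear plane L_v = 1.375 + 4·2.25 = 10.38 in; A_gv = 10.38 × 0.75 = 7.781 in².
A_nv = (10.38 − 4.5·0.875) × 0.75 = 4.828 in².
A_nt = (1.5 − 0.5·0.875) × 0.75 = 0.7969 in².
0.6 F_u A_nv = 188.3 kips; 0.6 F_y A_gv = 233.4 kips → shear rupture governs the shear term.
R_n = 188.3 + 1.0 × 65 × 0.7969 = 240.1 kips.
Design strength φR_n = 0.75 × 240.1 = 180 kips.

180 kips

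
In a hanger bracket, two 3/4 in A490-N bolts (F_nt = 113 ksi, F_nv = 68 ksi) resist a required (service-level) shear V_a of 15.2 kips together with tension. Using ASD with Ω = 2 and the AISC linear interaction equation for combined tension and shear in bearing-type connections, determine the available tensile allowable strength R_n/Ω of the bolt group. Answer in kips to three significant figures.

A_b = π·0.75²/4 = 0.4418 in²; f_rv = 15.2 / (2 × 0.4418) = 17.2 ksi.
F'_nt = 1.3 F_nt − (Ω F_nt / F_nv) f_rv = 1.3·113 − (2·113/68)·17.2 = 89.73 ksi, capped at F_nt → F'_nt = 89.73 ksi.
R_n = F'_nt · A_b · n = 89.73 × 0.4418 × 2 = 79.28 kips.
Allowable strength R_n/Ω = 79.28 / 2 = 39.6 kips.

39.6 kips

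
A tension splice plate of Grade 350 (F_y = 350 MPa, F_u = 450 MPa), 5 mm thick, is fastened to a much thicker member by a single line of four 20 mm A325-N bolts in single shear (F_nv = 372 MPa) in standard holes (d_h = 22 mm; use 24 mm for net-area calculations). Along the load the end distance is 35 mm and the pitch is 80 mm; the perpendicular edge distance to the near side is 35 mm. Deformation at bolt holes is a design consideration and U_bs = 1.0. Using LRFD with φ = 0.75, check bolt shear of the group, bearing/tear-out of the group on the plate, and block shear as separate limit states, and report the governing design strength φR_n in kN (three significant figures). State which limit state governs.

232 kN (block shear governs)

Bolt shear: A_b = π·20²/4 = 314.2 mm²; R_n = 372 × 314.2 × 4 × 1 / 1000 = 467.5 kN → 0.75 × 467.5 = 351 kN.
Bearing: edge l_c = 24, r_n = 64.8 kN; interior l_c = 58, r_n = 108 kN; R_n = 64.8 + 3·108 = 388.8 kN → 292 kN.
Block shear: A_gv = 1375, A_nv = 955, A_nt = 115 mm²; R_n = min(0.6F_uA_nv, 0.6F_yA_gv) + U_bs·F_u·A_nt = 309.6 kN → 232 kN.
Block shear governs: 232 kN.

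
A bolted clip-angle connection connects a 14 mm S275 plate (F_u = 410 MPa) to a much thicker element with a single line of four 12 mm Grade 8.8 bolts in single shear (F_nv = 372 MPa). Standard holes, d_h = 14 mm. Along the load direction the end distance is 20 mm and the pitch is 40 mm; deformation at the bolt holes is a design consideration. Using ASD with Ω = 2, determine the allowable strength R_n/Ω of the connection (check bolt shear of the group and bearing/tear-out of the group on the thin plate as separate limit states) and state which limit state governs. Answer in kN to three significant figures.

Bolt shear: A_b = π·12²/4 = 113.1 mm²; R_n = 372 × 113.1 × 4 × 1 / 1000 = 168.3 kN → 168.3 / 2 = 84.1 kN.
Bearing (1.2 l_c t F_u ≤ 2.4 d t F_u): upper limit = 2.4·12·14·410 / 1000 = 165.3 kN.
  Edge l_c = 20 − 14/2 = 13 → r_n = 89.54 kN; interior l_c = 40 − 14 = 26 → r_n = 165.3 kN.
  R_n,bearing = 1·89.54 + 3·165.3 = 585.5 kN → 585.5 / 2 = 293 kN.
Bolt shear governs: 84.1 kN.

84.1 kN (bolt shear governs)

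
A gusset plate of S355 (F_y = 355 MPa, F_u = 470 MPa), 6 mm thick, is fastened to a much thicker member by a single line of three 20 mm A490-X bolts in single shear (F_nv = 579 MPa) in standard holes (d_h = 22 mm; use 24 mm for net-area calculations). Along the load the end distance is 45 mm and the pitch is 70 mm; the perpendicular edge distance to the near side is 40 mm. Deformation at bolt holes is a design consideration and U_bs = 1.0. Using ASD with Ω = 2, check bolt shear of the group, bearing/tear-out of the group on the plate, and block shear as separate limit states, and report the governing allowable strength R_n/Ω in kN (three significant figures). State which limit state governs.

145 kN (block shear governs)

Bolt shear: A_b = π·20²/4 = 314.2 mm²; R_n = 579 × 314.2 × 3 × 1 / 1000 = 545.7 kN → 545.7 / 2 = 273 kN.
Bearing: edge l_c = 34, r_n = 115.1 kN; interior l_c = 48, r_n = 135.4 kN; R_n = 115.1 + 2·135.4 = 385.8 kN → 193 kN.
Block shear: A_gv = 1110, A_nv = 750, A_nt = 168 mm²; R_n = min(0.6F_uA_nv, 0.6F_yA_gv) + U_bs·F_u·A_nt = 290.5 kN → 145 kN.
Block shear governs: 145 kN.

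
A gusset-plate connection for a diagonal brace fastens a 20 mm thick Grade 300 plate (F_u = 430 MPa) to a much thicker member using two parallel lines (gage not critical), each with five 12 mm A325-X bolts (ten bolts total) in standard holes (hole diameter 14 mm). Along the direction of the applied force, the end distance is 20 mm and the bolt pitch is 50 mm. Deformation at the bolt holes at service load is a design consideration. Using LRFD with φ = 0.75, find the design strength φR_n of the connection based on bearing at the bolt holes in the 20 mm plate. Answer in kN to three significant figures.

1690 kN

Per bolt r_n = 1.2 l_c t F_u ≤ 2.4 d t F_u; upper limit = 2.4 × 12 × 20 × 430 / 1000 = 247.7 kN.
Edge bolt: l_c = 20 − 14/2 = 13 mm → 1.2 × 13 × 20 × 430 / 1000 = 134.2 → r_n = 134.2 kN.
Interior bolts: l_c = 50 − 14 = 36 mm → 1.2 × 36 × 20 × 430 / 1000 = 371.5 → r_n = 247.7 kN.
R_n = 2 × 134.2 + 8 × 247.7 = 2250 kN.
Design strength φR_n = 0.75 × 2250 = 1690 kN.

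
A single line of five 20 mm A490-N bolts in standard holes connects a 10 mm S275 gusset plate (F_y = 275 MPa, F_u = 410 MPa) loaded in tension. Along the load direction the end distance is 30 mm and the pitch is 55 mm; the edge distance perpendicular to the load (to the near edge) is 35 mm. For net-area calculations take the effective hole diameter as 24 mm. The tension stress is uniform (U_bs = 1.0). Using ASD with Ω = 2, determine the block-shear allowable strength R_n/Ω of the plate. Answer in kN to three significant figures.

222 kN

Shear plane L_v = 30 + 4·55 = 250 mm; A_gv = 250 × 10 = 2500 mm².
A_nv = (250 − 4.5·24) × 10 = 1420 mm².
A_nt = (35 − 0.5·24) × 10 = 230 mm².
0.6 F_u A_nv = 349.3 kN; 0.6 F_y A_gv = 412.5 kN → shear rupture governs the shear term.
R_n = 349.3 + 1.0 × 410 × 230 / 1000 = 443.6 kN.
Allowable strength R_n/Ω = 443.6 / 2 = 222 kN.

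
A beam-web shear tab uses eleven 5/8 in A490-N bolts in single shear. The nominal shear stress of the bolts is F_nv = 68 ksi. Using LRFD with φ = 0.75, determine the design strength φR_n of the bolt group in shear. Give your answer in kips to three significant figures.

172 kips

A_b = π × 0.625² / 4 = 0.3068 in².
R_n = F_nv · A_b · n · n_s = 68 × 0.3068 × 11 × 1 = 229.5 kips.
Design strength φR_n = 0.75 × 229.5 = 172 kips.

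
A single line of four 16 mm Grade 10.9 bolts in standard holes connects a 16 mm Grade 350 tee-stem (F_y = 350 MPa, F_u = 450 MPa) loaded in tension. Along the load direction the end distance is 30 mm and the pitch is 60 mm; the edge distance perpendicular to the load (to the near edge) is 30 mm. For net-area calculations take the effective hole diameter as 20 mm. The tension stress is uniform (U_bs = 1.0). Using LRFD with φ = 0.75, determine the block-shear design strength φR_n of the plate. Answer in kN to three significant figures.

Shear plane L_v = 30 + 3·60 = 210 mm; A_gv = 210 × 16 = 3360 mm².
A_nv = (210 − 3.5·20) × 16 = 2240 mm².
A_nt = (30 − 0.5·20) × 16 = 320 mm².
0.6 F_u A_nv = 604.8 kN; 0.6 F_y A_gv = 705.6 kN → shear rupture governs the shear term.
R_n = 604.8 + 1.0 × 450 × 320 / 1000 = 748.8 kN.
Design strength φR_n = 0.75 × 748.8 = 562 kN.

562 kN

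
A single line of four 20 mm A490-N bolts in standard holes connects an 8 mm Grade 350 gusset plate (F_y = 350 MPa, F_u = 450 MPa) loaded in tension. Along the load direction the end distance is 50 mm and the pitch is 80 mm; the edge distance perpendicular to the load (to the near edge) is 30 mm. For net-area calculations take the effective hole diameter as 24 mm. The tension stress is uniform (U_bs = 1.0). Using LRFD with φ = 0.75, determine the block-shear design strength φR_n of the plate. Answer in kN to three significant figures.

Shear plane L_v = 50 + 3·80 = 290 mm; A_gv = 290 × 8 = 2320 mm².
A_nv = (290 − 3.5·24) × 8 = 1648 mm².
A_nt = (30 − 0.5·24) × 8 = 144 mm².
0.6 F_u A_nv = 445 kN; 0.6 F_y A_gv = 487.2 kN → shear rupture governs the shear term.
R_n = 445 + 1.0 × 450 × 144 / 1000 = 509.8 kN.
Design strength φR_n = 0.75 × 509.8 = 382 kN.

382 kN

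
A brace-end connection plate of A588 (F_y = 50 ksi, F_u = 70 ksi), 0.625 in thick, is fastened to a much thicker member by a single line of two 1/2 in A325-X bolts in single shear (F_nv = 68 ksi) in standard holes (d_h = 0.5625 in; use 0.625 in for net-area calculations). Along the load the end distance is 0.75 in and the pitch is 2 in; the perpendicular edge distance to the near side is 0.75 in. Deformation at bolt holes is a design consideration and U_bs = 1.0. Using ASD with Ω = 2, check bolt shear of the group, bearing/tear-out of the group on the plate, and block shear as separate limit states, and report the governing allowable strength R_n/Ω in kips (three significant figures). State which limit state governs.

13.4 kips (bolt shear governs)

Bolt shear: A_b = π·0.5²/4 = 0.1963 in²; R_n = 68 × 0.1963 × 2 × 1 = 26.7 kips → 26.7 / 2 = 13.4 kips.
Bearing: edge l_c = 0.4688, r_n = 24.61 kips; interior l_c = 1.438, r_n = 52.5 kips; R_n = 24.61 + 1·52.5 = 77.11 kips → 38.6 kips.
Block shear: A_gv = 1.719, A_nv = 1.133, A_nt = 0.2734 in²; R_n = min(0.6F_uA_nv, 0.6F_yA_gv) + U_bs·F_u·A_nt = 66.72 kips → 33.4 kips.
Bolt shear governs: 13.4 kips.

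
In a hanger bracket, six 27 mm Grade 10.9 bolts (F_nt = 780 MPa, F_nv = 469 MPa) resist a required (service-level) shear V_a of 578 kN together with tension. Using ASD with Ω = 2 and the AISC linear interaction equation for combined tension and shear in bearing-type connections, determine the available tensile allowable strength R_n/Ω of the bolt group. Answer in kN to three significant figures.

A_b = π·27²/4 = 572.6 mm²; f_rv = 578 × 1000 / (6 × 572.6) = 168.3 MPa.
F'_nt = 1.3 F_nt − (Ω F_nt / F_nv) f_rv = 1.3·780 − (2·780/469)·168.3 = 454.4 MPa, capped at F_nt → F'_nt = 454.4 MPa.
R_n = F'_nt · A_b · n = 454.4 × 572.6 × 6 / 1000 = 1561 kN.
Allowable strength R_n/Ω = 1561 / 2 = 780 kN.

780 kN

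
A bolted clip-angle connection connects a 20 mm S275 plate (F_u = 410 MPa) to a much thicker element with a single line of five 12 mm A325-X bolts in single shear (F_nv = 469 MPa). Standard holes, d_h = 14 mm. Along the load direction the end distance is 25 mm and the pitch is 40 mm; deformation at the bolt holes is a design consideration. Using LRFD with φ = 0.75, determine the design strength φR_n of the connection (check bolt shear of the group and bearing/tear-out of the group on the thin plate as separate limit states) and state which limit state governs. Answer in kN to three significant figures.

Bolt shear: A_b = π·12²/4 = 113.1 mm²; R_n = 469 × 113.1 × 5 × 1 / 1000 = 265.2 kN → 0.75 × 265.2 = 199 kN.
Bearing (1.2 l_c t F_u ≤ 2.4 d t F_u): upper limit = 2.4·12·20·410 / 1000 = 236.2 kN.
  Edge l_c = 25 − 14/2 = 18 → r_n = 177.1 kN; interior l_c = 40 − 14 = 26 → r_n = 236.2 kN.
  R_n,bearing = 1·177.1 + 4·236.2 = 1122 kN → 0.75 × 1122 = 841 kN.
Bolt shear governs: 199 kN.

199 kN (bolt shear governs)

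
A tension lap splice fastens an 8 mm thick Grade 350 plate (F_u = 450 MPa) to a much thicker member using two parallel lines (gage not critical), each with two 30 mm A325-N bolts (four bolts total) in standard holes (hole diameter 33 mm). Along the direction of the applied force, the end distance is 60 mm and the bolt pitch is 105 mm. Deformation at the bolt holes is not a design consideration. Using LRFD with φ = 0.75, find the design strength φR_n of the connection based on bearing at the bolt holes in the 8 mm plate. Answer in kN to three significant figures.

Per bolt r_n = 1.5 l_c t F_u ≤ 3.0 d t F_u; upper limit = 3.0 × 30 × 8 × 450 / 1000 = 324 kN.
Edge bolt: l_c = 60 − 33/2 = 43.5 mm → 1.5 × 43.5 × 8 × 450 / 1000 = 234.9 → r_n = 234.9 kN.
Interior bolts: l_c = 105 − 33 = 72 mm → 1.5 × 72 × 8 × 450 / 1000 = 388.8 → r_n = 324 kN.
R_n = 2 × 234.9 + 2 × 324 = 1118 kN.
Design strength φR_n = 0.75 × 1118 = 838 kN.

838 kN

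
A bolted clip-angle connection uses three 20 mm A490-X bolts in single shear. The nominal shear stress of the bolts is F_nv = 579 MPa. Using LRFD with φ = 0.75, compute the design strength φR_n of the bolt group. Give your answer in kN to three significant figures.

409 kN

A_b = π × 20² / 4 = 314.2 mm².
R_n = F_nv · A_b · n · n_s = 579 × 314.2 × 3 × 1 / 1000 = 545.7 kN.
Design strength φR_n = 0.75 × 545.7 = 409 kN.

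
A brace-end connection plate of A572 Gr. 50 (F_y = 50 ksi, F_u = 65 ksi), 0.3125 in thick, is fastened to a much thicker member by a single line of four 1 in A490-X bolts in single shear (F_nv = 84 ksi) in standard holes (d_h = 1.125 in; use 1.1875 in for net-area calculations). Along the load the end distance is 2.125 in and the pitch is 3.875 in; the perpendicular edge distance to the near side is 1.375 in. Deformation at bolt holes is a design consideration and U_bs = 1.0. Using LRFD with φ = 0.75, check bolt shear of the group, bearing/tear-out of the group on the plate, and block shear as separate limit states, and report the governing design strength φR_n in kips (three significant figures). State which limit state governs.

Bolt shear: A_b = π·1²/4 = 0.7854 in²; R_n = 84 × 0.7854 × 4 × 1 = 263.9 kips → 0.75 × 263.9 = 198 kips.
Bearing: edge l_c = 1.562, r_n = 38.09 kips; interior l_c = 2.75, r_n = 48.75 kips; R_n = 38.09 + 3·48.75 = 184.3 kips → 138 kips.
Block shear: A_gv = 4.297, A_nv = 2.998, A_nt = 0.2441 in²; R_n = min(0.6F_uA_nv, 0.6F_yA_gv) + U_bs·F_u·A_nt = 132.8 kips → 99.6 kips.
Block shear governs: 99.6 kips.

99.6 kips (block shear governs)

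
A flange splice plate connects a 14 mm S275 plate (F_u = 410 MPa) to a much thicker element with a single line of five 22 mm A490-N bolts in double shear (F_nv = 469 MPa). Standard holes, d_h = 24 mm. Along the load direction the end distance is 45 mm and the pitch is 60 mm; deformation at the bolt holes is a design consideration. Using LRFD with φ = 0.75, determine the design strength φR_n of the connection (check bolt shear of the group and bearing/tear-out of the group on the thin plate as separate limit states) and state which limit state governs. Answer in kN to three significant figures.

914 kN (bearing governs)

Bolt shear: A_b = π·22²/4 = 380.1 mm²; R_n = 469 × 380.1 × 5 × 2 / 1000 = 1783 kN → 0.75 × 1783 = 1340 kN.
Bearing (1.2 l_c t F_u ≤ 2.4 d t F_u): upper limit = 2.4·22·14·410 / 1000 = 303.1 kN.
  Edge l_c = 45 − 24/2 = 33 → r_n = 227.3 kN; interior l_c = 60 − 24 = 36 → r_n = 248 kN.
  R_n,bearing = 1·227.3 + 4·248 = 1219 kN → 0.75 × 1219 = 914 kN.
Bearing governs: 914 kN.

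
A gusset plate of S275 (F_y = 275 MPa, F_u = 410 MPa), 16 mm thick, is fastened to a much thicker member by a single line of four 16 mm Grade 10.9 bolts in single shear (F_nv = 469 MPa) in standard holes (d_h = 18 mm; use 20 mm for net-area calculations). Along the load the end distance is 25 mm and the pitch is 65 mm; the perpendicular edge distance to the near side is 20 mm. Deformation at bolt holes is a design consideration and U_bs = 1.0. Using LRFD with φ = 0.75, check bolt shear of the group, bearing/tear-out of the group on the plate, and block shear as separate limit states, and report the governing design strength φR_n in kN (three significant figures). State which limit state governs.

283 kN (bolt shear governs)

Bolt shear: A_b = π·16²/4 = 201.1 mm²; R_n = 469 × 201.1 × 4 × 1 / 1000 = 377.2 kN → 0.75 × 377.2 = 283 kN.
Bearing: edge l_c = 16, r_n = 126 kN; interior l_c = 47, r_n = 251.9 kN; R_n = 126 + 3·251.9 = 881.7 kN → 661 kN.
Block shear: A_gv = 3520, A_nv = 2400, A_nt = 160 mm²; R_n = min(0.6F_uA_nv, 0.6F_yA_gv) + U_bs·F_u·A_nt = 646.4 kN → 485 kN.
Bolt shear governs: 283 kN.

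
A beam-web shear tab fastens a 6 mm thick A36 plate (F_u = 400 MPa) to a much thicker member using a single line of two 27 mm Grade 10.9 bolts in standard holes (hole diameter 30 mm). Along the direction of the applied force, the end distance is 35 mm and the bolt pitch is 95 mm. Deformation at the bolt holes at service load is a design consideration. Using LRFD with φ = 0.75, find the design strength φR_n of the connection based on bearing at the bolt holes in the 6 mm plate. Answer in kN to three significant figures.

160 kN

Per bolt r_n = 1.2 l_c t F_u ≤ 2.4 d t F_u; upper limit = 2.4 × 27 × 6 × 400 / 1000 = 155.5 kN.
Edge bolt: l_c = 35 − 30/2 = 20 mm → 1.2 × 20 × 6 × 400 / 1000 = 57.6 → r_n = 57.6 kN.
Interior bolts: l_c = 95 − 30 = 65 mm → 1.2 × 65 × 6 × 400 / 1000 = 187.2 → r_n = 155.5 kN.
R_n = 1 × 57.6 + 1 × 155.5 = 213.1 kN.
Design strength φR_n = 0.75 × 213.1 = 160 kN.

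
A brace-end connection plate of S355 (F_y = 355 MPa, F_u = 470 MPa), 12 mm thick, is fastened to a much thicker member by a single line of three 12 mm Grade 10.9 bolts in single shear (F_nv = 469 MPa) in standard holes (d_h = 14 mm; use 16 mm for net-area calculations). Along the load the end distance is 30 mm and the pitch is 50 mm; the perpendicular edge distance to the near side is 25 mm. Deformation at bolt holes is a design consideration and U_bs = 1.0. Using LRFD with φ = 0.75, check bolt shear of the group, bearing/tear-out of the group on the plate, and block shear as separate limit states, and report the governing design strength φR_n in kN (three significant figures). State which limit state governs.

Bolt shear: A_b = π·12²/4 = 113.1 mm²; R_n = 469 × 113.1 × 3 × 1 / 1000 = 159.1 kN → 0.75 × 159.1 = 119 kN.
Bearing: edge l_c = 23, r_n = 155.7 kN; interior l_c = 36, r_n = 162.4 kN; R_n = 155.7 + 2·162.4 = 480.5 kN → 360 kN.
Block shear: A_gv = 1560, A_nv = 1080, A_nt = 204 mm²; R_n = min(0.6F_uA_nv, 0.6F_yA_gv) + U_bs·F_u·A_nt = 400.4 kN → 300 kN.
Bolt shear governs: 119 kN.

119 kN (bolt shear governs)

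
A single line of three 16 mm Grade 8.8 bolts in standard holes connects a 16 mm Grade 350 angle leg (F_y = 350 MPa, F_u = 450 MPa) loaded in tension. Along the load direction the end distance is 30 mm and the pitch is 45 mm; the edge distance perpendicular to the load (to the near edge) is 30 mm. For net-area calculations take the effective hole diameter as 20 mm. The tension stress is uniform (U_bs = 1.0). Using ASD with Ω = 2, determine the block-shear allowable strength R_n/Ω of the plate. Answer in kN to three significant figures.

223 kN

Shear plane L_v = 30 + 2·45 = 120 mm; A_gv = 120 × 16 = 1920 mm².
A_nv = (120 − 2.5·20) × 16 = 1120 mm².
A_nt = (30 − 0.5·20) × 16 = 320 mm².
0.6 F_u A_nv = 302.4 kN; 0.6 F_y A_gv = 403.2 kN → shear rupture governs the shear term.
R_n = 302.4 + 1.0 × 450 × 320 / 1000 = 446.4 kN.
Allowable strength R_n/Ω = 446.4 / 2 = 223 kN.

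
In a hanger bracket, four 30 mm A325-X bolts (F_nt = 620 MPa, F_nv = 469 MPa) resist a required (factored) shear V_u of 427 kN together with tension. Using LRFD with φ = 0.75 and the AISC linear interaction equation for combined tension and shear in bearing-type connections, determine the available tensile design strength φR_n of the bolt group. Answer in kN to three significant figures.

1140 kN

A_b = π·30²/4 = 706.9 mm²; f_rv = 427 × 1000 / (4 × 706.9) = 151 MPa.
F'_nt = 1.3 F_nt − (F_nt / φF_nv) f_rv = 1.3·620 − (620/(0.75·469))·151 = 539.8 MPa, capped at F_nt → F'_nt = 539.8 MPa.
R_n = F'_nt · A_b · n = 539.8 × 706.9 × 4 / 1000 = 1526 kN.
Design strength φR_n = 0.75 × 1526 = 1140 kN.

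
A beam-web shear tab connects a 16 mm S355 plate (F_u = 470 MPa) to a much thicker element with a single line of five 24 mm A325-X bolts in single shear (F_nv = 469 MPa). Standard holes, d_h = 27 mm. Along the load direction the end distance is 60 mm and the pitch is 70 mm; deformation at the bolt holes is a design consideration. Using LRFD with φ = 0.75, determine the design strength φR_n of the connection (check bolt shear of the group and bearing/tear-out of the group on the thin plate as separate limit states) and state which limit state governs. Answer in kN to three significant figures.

796 kN (bolt shear governs)

Bolt shear: A_b = π·24²/4 = 452.4 mm²; R_n = 469 × 452.4 × 5 × 1 / 1000 = 1061 kN → 0.75 × 1061 = 796 kN.
Bearing (1.2 l_c t F_u ≤ 2.4 d t F_u): upper limit = 2.4·24·16·470 / 1000 = 433.2 kN.
  Edge l_c = 60 − 27/2 = 46.5 → r_n = 419.6 kN; interior l_c = 70 − 27 = 43 → r_n = 388 kN.
  R_n,bearing = 1·419.6 + 4·388 = 1972 kN → 0.75 × 1972 = 1480 kN.
Bolt shear governs: 796 kN.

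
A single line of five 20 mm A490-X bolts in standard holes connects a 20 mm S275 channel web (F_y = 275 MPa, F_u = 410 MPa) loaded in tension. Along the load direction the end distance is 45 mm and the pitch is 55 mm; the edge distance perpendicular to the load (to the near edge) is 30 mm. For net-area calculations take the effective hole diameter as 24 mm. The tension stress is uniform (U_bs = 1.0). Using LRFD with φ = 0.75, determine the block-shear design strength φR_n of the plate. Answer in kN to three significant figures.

Shear plane L_v = 45 + 4·55 = 265 mm; A_gv = 265 × 20 = 5300 mm².
A_nv = (265 − 4.5·24) × 20 = 3140 mm².
A_nt = (30 − 0.5·24) × 20 = 360 mm².
0.6 F_u A_nv = 772.4 kN; 0.6 F_y A_gv = 874.5 kN → shear rupture governs the shear term.
R_n = 772.4 + 1.0 × 410 × 360 / 1000 = 920 kN.
Design strength φR_n = 0.75 × 920 = 690 kN.

690 kN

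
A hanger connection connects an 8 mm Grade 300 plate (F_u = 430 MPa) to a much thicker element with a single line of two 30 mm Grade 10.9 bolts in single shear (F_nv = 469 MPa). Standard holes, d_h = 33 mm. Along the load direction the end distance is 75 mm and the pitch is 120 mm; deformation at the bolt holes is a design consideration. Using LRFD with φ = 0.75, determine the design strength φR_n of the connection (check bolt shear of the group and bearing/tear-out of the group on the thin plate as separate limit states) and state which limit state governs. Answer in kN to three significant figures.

367 kN (bearing governs)

Bolt shear: A_b = π·30²/4 = 706.9 mm²; R_n = 469 × 706.9 × 2 × 1 / 1000 = 663 kN → 0.75 × 663 = 497 kN.
Bearing (1.2 l_c t F_u ≤ 2.4 d t F_u): upper limit = 2.4·30·8·430 / 1000 = 247.7 kN.
  Edge l_c = 75 − 33/2 = 58.5 → r_n = 241.5 kN; interior l_c = 120 − 33 = 87 → r_n = 247.7 kN.
  R_n,bearing = 1·241.5 + 1·247.7 = 489.2 kN → 0.75 × 489.2 = 367 kN.
Bearing governs: 367 kN.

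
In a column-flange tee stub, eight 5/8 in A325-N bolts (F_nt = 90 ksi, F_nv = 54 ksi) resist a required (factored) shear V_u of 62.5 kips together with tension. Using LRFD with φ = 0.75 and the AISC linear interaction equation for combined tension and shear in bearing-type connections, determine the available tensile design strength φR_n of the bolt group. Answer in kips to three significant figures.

111 kips

A_b = π·0.625²/4 = 0.3068 in²; f_rv = 62.5 / (8 × 0.3068) = 25.46 ksi.
F'_nt = 1.3 F_nt − (F_nt / φF_nv) f_rv = 1.3·90 − (90/(0.75·54))·25.46 = 60.41 ksi, capped at F_nt → F'_nt = 60.41 ksi.
R_n = F'_nt · A_b · n = 60.41 × 0.3068 × 8 = 148.3 kips.
Design strength φR_n = 0.75 × 148.3 = 111 kips.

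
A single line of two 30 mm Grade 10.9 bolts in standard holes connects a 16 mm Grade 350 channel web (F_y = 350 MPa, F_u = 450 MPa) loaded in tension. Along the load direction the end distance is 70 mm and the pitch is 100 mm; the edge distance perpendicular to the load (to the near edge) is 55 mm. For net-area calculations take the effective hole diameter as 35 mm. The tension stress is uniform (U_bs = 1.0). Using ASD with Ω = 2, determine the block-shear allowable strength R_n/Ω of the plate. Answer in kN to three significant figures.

389 kN

Shear plane L_v = 70 + 1·100 = 170 mm; A_gv = 170 × 16 = 2720 mm².
A_nv = (170 − 1.5·35) × 16 = 1880 mm².
A_nt = (55 − 0.5·35) × 16 = 600 mm².
0.6 F_u A_nv = 507.6 kN; 0.6 F_y A_gv = 571.2 kN → shear rupture governs the shear term.
R_n = 507.6 + 1.0 × 450 × 600 / 1000 = 777.6 kN.
Allowable strength R_n/Ω = 777.6 / 2 = 389 kN.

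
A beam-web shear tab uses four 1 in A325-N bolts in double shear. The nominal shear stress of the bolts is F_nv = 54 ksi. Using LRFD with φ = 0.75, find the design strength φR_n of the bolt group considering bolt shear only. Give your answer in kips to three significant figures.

A_b = π × 1² / 4 = 0.7854 in².
R_n = F_nv · A_b · n · n_s = 54 × 0.7854 × 4 × 2 = 339.3 kips.
Design strength φR_n = 0.75 × 339.3 = 254 kips.

254 kips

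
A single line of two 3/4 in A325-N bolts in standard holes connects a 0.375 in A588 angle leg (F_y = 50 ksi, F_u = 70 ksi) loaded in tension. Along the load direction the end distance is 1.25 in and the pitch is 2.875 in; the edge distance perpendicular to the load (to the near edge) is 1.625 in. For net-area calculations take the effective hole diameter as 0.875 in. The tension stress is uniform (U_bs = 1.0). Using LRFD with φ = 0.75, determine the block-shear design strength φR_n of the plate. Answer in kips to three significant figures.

Shear plane L_v = 1.25 + 1·2.875 = 4.125 in; A_gv = 4.125 × 0.375 = 1.547 in².
A_nv = (4.125 − 1.5·0.875) × 0.375 = 1.055 in².
A_nt = (1.625 − 0.5·0.875) × 0.375 = 0.4453 in².
0.6 F_u A_nv = 44.3 kips; 0.6 F_y A_gv = 46.41 kips → shear rupture governs the shear term.
R_n = 44.3 + 1.0 × 70 × 0.4453 = 75.47 kips.
Design strength φR_n = 0.75 × 75.47 = 56.6 kips.

56.6 kips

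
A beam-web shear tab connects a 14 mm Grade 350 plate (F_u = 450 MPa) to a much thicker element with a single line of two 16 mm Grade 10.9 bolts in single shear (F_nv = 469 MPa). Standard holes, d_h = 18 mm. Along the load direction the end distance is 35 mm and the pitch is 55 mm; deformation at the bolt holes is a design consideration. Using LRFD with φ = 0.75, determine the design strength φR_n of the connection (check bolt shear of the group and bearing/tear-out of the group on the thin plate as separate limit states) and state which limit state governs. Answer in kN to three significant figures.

Bolt shear: A_b = π·16²/4 = 201.1 mm²; R_n = 469 × 201.1 × 2 × 1 / 1000 = 188.6 kN → 0.75 × 188.6 = 141 kN.
Bearing (1.2 l_c t F_u ≤ 2.4 d t F_u): upper limit = 2.4·16·14·450 / 1000 = 241.9 kN.
  Edge l_c = 35 − 18/2 = 26 → r_n = 196.6 kN; interior l_c = 55 − 18 = 37 → r_n = 241.9 kN.
  R_n,bearing = 1·196.6 + 1·241.9 = 438.5 kN → 0.75 × 438.5 = 329 kN.
Bolt shear governs: 141 kN.

141 kN (bolt shear governs)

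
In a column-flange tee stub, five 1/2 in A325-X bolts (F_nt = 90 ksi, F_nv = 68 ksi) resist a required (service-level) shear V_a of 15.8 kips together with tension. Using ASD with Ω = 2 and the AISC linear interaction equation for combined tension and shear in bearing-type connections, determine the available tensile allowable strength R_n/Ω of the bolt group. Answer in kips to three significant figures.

36.5 kips

A_b = π·0.5²/4 = 0.1963 in²; f_rv = 15.8 / (5 × 0.1963) = 16.09 ksi.
F'_nt = 1.3 F_nt − (Ω F_nt / F_nv) f_rv = 1.3·90 − (2·90/68)·16.09 = 74.4 ksi, capped at F_nt → F'_nt = 74.4 ksi.
R_n = F'_nt · A_b · n = 74.4 × 0.1963 × 5 = 73.04 kips.
Allowable strength R_n/Ω = 73.04 / 2 = 36.5 kips.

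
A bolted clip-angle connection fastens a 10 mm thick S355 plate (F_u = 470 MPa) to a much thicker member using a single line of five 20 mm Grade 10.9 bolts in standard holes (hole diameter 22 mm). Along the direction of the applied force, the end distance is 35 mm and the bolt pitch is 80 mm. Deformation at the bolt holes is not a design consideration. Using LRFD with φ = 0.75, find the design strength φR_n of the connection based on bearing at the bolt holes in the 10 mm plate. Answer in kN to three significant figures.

Per bolt r_n = 1.5 l_c t F_u ≤ 3.0 d t F_u; upper limit = 3.0 × 20 × 10 × 470 / 1000 = 282 kN.
Edge bolt: l_c = 35 − 22/2 = 24 mm → 1.5 × 24 × 10 × 470 / 1000 = 169.2 → r_n = 169.2 kN.
Interior bolts: l_c = 80 − 22 = 58 mm → 1.5 × 58 × 10 × 470 / 1000 = 408.9 → r_n = 282 kN.
R_n = 1 × 169.2 + 4 × 282 = 1297 kN.
Design strength φR_n = 0.75 × 1297 = 973 kN.

973 kN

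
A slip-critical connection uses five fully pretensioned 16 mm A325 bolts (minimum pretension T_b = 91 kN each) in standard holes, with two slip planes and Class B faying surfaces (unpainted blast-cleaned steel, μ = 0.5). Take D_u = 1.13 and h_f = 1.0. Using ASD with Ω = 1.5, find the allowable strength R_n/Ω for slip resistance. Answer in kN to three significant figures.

343 kN

R_n = μ · D_u · h_f · T_b · n_s · n_b = 0.5 × 1.13 × 1.0 × 91 × 2 × 5 = 514.1 kN.
Allowable strength R_n/Ω = 514.1 / 1.5 = 343 kN.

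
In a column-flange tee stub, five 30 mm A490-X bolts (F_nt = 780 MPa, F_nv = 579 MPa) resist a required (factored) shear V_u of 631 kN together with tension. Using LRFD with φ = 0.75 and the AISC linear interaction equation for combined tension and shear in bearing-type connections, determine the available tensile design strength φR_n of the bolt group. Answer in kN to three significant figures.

A_b = π·30²/4 = 706.9 mm²; f_rv = 631 × 1000 / (5 × 706.9) = 178.5 MPa.
F'_nt = 1.3 F_nt − (F_nt / φF_nv) f_rv = 1.3·780 − (780/(0.75·579))·178.5 = 693.3 MPa, capped at F_nt → F'_nt = 693.3 MPa.
R_n = F'_nt · A_b · n = 693.3 × 706.9 × 5 / 1000 = 2450 kN.
Design strength φR_n = 0.75 × 2450 = 1840 kN.

1840 kN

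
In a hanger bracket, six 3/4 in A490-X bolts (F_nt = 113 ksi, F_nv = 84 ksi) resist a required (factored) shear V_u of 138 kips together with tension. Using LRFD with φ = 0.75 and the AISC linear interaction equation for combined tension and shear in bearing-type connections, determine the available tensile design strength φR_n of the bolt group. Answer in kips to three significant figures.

106 kips

A_b = π·0.75²/4 = 0.4418 in²; f_rv = 138 / (6 × 0.4418) = 52.06 ksi.
F'_nt = 1.3 F_nt − (F_nt / φF_nv) f_rv = 1.3·113 − (113/(0.75·84))·52.06 = 53.52 ksi, capped at F_nt → F'_nt = 53.52 ksi.
R_n = F'_nt · A_b · n = 53.52 × 0.4418 × 6 = 141.9 kips.
Design strength φR_n = 0.75 × 141.9 = 106 kips.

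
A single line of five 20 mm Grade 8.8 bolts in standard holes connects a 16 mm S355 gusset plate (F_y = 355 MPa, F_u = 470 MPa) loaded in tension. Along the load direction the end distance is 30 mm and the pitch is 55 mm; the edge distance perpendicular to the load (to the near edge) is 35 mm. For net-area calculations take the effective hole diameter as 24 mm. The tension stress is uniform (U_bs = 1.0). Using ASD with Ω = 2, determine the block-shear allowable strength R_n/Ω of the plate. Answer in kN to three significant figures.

407 kN

Shear plane L_v = 30 + 4·55 = 250 mm; A_gv = 250 × 16 = 4000 mm².
A_nv = (250 − 4.5·24) × 16 = 2272 mm².
A_nt = (35 − 0.5·24) × 16 = 368 mm².
0.6 F_u A_nv = 640.7 kN; 0.6 F_y A_gv = 852 kN → shear rupture governs the shear term.
R_n = 640.7 + 1.0 × 470 × 368 / 1000 = 813.7 kN.
Allowable strength R_n/Ω = 813.7 / 2 = 407 kN.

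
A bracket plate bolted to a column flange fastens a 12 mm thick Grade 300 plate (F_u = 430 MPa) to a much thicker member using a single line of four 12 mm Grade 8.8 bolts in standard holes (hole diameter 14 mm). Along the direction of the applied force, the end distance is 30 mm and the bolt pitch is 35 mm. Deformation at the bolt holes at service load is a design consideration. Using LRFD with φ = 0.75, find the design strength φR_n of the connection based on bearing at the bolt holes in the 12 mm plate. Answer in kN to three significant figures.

399 kN

Per bolt r_n = 1.2 l_c t F_u ≤ 2.4 d t F_u; upper limit = 2.4 × 12 × 12 × 430 / 1000 = 148.6 kN.
Edge bolt: l_c = 30 − 14/2 = 23 mm → 1.2 × 23 × 12 × 430 / 1000 = 142.4 → r_n = 142.4 kN.
Interior bolts: l_c = 35 − 14 = 21 mm → 1.2 × 21 × 12 × 430 / 1000 = 130 → r_n = 130 kN.
R_n = 1 × 142.4 + 3 × 130 = 532.5 kN.
Design strength φR_n = 0.75 × 532.5 = 399 kN.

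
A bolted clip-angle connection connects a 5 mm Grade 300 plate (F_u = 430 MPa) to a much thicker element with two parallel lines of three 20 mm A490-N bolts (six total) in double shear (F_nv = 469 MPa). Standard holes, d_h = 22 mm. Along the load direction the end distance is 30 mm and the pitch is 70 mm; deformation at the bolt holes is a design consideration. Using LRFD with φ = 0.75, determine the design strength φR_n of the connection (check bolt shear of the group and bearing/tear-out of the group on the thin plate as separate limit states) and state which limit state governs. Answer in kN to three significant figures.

Bolt shear: A_b = π·20²/4 = 314.2 mm²; R_n = 469 × 314.2 × 6 × 2 / 1000 = 1768 kN → 0.75 × 1768 = 1330 kN.
Bearing (1.2 l_c t F_u ≤ 2.4 d t F_u): upper limit = 2.4·20·5·430 / 1000 = 103.2 kN.
  Edge l_c = 30 − 22/2 = 19 → r_n = 49.02 kN; interior l_c = 70 − 22 = 48 → r_n = 103.2 kN.
  R_n,bearing = 2·49.02 + 4·103.2 = 510.8 kN → 0.75 × 510.8 = 383 kN.
Bearing governs: 383 kN.

383 kN (bearing governs)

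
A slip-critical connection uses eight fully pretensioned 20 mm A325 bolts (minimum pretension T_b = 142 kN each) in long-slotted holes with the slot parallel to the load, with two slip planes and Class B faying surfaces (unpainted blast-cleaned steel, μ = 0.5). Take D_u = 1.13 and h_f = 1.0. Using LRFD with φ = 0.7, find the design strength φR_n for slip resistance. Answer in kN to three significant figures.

R_n = μ · D_u · h_f · T_b · n_s · n_b = 0.5 × 1.13 × 1.0 × 142 × 2 × 8 = 1284 kN.
Design strength φR_n = 0.7 × 1284 = 899 kN.

899 kN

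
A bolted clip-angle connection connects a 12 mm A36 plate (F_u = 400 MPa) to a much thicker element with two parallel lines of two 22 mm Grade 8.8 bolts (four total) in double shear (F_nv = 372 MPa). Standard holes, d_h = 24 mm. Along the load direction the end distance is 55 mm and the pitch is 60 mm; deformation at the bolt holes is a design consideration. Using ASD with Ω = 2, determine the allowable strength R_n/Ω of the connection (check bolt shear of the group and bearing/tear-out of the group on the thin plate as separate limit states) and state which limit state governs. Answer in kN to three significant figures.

Bolt shear: A_b = π·22²/4 = 380.1 mm²; R_n = 372 × 380.1 × 4 × 2 / 1000 = 1131 kN → 1131 / 2 = 566 kN.
Bearing (1.2 l_c t F_u ≤ 2.4 d t F_u): upper limit = 2.4·22·12·400 / 1000 = 253.4 kN.
  Edge l_c = 55 − 24/2 = 43 → r_n = 247.7 kN; interior l_c = 60 − 24 = 36 → r_n = 207.4 kN.
  R_n,bearing = 2·247.7 + 2·207.4 = 910.1 kN → 910.1 / 2 = 455 kN.
Bearing governs: 455 kN.

455 kN (bearing governs)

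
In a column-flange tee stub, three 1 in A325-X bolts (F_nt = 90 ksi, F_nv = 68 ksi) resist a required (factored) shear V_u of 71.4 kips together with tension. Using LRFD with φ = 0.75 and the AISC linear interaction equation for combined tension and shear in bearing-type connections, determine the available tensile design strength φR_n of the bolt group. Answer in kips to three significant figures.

112 kips

A_b = π·1²/4 = 0.7854 in²; f_rv = 71.4 / (3 × 0.7854) = 30.3 ksi.
F'_nt = 1.3 F_nt − (F_nt / φF_nv) f_rv = 1.3·90 − (90/(0.75·68))·30.3 = 63.52 ksi, capped at F_nt → F'_nt = 63.52 ksi.
R_n = F'_nt · A_b · n = 63.52 × 0.7854 × 3 = 149.7 kips.
Design strength φR_n = 0.75 × 149.7 = 112 kips.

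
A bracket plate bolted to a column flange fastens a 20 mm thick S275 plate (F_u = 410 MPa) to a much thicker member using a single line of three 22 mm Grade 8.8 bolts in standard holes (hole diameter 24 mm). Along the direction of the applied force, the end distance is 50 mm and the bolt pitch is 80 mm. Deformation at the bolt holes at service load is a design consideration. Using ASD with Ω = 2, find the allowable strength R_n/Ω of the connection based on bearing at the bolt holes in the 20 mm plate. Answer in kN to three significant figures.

620 kN

Per bolt r_n = 1.2 l_c t F_u ≤ 2.4 d t F_u; upper limit = 2.4 × 22 × 20 × 410 / 1000 = 433 kN.
Edge bolt: l_c = 50 − 24/2 = 38 mm → 1.2 × 38 × 20 × 410 / 1000 = 373.9 → r_n = 373.9 kN.
Interior bolts: l_c = 80 − 24 = 56 mm → 1.2 × 56 × 20 × 410 / 1000 = 551 → r_n = 433 kN.
R_n = 1 × 373.9 + 2 × 433 = 1240 kN.
Allowable strength R_n/Ω = 1240 / 2 = 620 kN.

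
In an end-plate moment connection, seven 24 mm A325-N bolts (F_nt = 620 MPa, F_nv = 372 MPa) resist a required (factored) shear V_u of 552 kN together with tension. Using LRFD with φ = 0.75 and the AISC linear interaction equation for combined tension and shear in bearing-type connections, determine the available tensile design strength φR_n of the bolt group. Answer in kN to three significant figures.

994 kN

A_b = π·24²/4 = 452.4 mm²; f_rv = 552 × 1000 / (7 × 452.4) = 174.3 MPa.
F'_nt = 1.3 F_nt − (F_nt / φF_nv) f_rv = 1.3·620 − (620/(0.75·372))·174.3 = 418.6 MPa, capped at F_nt → F'_nt = 418.6 MPa.
R_n = F'_nt · A_b · n = 418.6 × 452.4 × 7 / 1000 = 1326 kN.
Design strength φR_n = 0.75 × 1326 = 994 kN.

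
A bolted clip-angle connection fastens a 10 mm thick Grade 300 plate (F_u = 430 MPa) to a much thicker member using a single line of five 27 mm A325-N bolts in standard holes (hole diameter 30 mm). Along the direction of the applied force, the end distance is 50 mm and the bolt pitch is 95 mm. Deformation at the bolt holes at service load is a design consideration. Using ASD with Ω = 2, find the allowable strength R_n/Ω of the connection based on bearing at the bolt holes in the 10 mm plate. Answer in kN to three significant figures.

Per bolt r_n = 1.2 l_c t F_u ≤ 2.4 d t F_u; upper limit = 2.4 × 27 × 10 × 430 / 1000 = 278.6 kN.
Edge bolt: l_c = 50 − 30/2 = 35 mm → 1.2 × 35 × 10 × 430 / 1000 = 180.6 → r_n = 180.6 kN.
Interior bolts: l_c = 95 − 30 = 65 mm → 1.2 × 65 × 10 × 430 / 1000 = 335.4 → r_n = 278.6 kN.
R_n = 1 × 180.6 + 4 × 278.6 = 1295 kN.
Allowable strength R_n/Ω = 1295 / 2 = 648 kN.

648 kN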